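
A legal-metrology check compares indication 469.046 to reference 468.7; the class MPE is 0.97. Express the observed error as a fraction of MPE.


e = indication - reference = 469.046 - 468.7 = 0.3460
|e| = 0.3460
ratio = |e| / MPE = 0.3460 / 0.97
ratio = 0.3567

0.3567


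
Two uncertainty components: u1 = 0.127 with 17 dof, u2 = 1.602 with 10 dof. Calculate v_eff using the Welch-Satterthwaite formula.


uc = sqrt(u1^2 + u2^2) = sqrt(0.127^2 + 1.602^2) = 1.6070261
v_eff = uc^4 / (u1^4/v1 + u2^4/v2)
= 1.6070261^4 / (0.127^4/17 + 1.602^4/10)
= 6.6694761 / 0.65865825
v_eff = 10.1259

10.1259


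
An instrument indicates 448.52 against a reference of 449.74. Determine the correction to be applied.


Correction = standard - reading
= 449.74 - 448.52
= 1.2200

1.2200


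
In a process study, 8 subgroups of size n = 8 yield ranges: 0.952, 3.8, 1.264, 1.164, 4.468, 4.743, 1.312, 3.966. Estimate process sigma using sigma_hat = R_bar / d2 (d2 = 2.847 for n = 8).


R_bar = (0.952 + 3.8 + 1.264 + 1.164 + 4.468 + 4.743 + 1.312 + 3.966) / 8
R_bar = 21.669 / 8 = 2.708625
sigma_hat = R_bar / d2 = 2.708625 / 2.847 = 0.9514

0.9514


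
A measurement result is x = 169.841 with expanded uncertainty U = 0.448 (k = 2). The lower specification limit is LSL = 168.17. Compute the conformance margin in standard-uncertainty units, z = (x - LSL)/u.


u = U / k = 0.448 / 2 = 0.224
margin = |LSL - x| = |168.17 - 169.841| = 1.671
z = margin / u = 1.671 / 0.224
z = 7.4598

7.4598


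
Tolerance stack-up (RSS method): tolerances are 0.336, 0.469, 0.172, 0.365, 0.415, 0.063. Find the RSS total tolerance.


RSS = sqrt(0.336^2 + 0.469^2 + 0.172^2 + 0.365^2 + 0.415^2 + 0.063^2)
= sqrt(0.67186)
= 0.8197

0.8197


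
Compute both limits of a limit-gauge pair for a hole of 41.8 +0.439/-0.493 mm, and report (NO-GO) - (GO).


GO = nominal - lower_tol (smallest hole = maximum material condition)
GO = 41.8 - 0.493 = 41.307
NO-GO = nominal + upper_tol (largest hole = least material condition)
NO-GO = 41.8 + 0.439 = 42.239
spread = NO-GO - GO = 42.239 - 41.307 = 0.9320

0.9320


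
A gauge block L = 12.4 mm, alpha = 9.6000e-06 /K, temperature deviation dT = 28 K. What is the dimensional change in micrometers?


dL = L * alpha * dT
= 12.4 * 9.6000e-06 * 28
= 0.0033331 mm
dL_um = 0.0033331 * 1000 = 3.3331 um

3.3331


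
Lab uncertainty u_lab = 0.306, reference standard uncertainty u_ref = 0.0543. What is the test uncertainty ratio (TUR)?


TUR = u_lab / u_ref
= 0.306 / 0.0543
= 5.6354

5.6354


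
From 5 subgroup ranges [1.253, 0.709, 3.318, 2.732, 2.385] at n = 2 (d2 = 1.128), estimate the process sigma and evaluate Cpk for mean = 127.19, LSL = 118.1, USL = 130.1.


R_bar = (1.253 + 0.709 + 3.318 + 2.732 + 2.385) / 5 = 2.0794
sigma = R_bar / d2 = 2.0794 / 1.128 = 1.8434397
Cp = (USL - LSL)/(6*sigma) = (130.1 - 118.1)/(6*1.8434397) = 1.0849
Cpu = (130.1 - 127.19)/(3*1.8434397) = 0.5262
Cpl = (127.19 - 118.1)/(3*1.8434397) = 1.6437
Cpk = min(Cpu, Cpl) = 0.5262

0.5262


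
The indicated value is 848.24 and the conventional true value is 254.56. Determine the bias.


Systematic error = measured - true
= 848.24 - 254.56
= 593.6800

593.6800


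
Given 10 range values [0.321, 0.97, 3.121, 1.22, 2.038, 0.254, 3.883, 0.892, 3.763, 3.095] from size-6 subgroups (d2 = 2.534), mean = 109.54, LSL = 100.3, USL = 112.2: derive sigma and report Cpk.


R_bar = (0.321 + 0.97 + 3.121 + 1.22 + 2.038 + 0.254 + 3.883 + 0.892 + 3.763 + 3.095) / 10 = 1.9557
sigma = R_bar / d2 = 1.9557 / 2.534 = 0.77178374
Cp = (USL - LSL)/(6*sigma) = (112.2 - 100.3)/(6*0.77178374) = 2.5698
Cpu = (112.2 - 109.54)/(3*0.77178374) = 1.1489
Cpl = (109.54 - 100.3)/(3*0.77178374) = 3.9908
Cpk = min(Cpu, Cpl) = 1.1489

1.1489


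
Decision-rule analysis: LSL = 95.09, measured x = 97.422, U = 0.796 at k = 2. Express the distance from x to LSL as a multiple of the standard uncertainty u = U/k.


u = U / k = 0.796 / 2 = 0.398
margin = |LSL - x| = |95.09 - 97.422| = 2.332
z = margin / u = 2.332 / 0.398
z = 5.8593

5.8593


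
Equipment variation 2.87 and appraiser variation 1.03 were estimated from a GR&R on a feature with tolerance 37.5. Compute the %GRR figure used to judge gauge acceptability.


GRR = sqrt(EV^2 + AV^2) = sqrt(2.87^2 + 1.03^2) = 3.0492294
%GRR = GRR / tol * 100 = 3.0492294 / 37.5 * 100
%GRR = 8.1313

8.1313


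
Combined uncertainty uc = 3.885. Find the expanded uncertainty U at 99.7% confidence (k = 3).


U = k * uc
U = 3 * 3.885
U = 11.6550

11.6550


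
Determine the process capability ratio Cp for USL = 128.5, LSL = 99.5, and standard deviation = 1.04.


Cp = (USL - LSL) / (6 * sigma)
= (128.5 - 99.5) / (6 * 1.04)
= 29.0000 / 6.2400
= 4.6474

4.6474


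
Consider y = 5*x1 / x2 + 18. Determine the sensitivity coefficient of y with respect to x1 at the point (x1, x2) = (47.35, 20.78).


y = 5*x1 / x2 + 18
dy/dx1 = 5/x2
Evaluate at x2 = 20.78: c1 = 5 / 20.78
c1 = 0.2406

0.2406


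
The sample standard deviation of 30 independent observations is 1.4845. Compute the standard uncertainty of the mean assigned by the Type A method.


u_A = s / sqrt(n)
u_A = 1.4845 / sqrt(30)
u_A = 1.4845 / 5.4772256
u_A = 0.2710

0.2710


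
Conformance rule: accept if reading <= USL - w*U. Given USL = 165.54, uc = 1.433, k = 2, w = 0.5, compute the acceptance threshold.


U = k * uc = 2 * 1.433 = 2.866
guard band g = w * U = 0.5 * 2.866 = 1.433
AL = USL - g = 165.54 - 1.433
AL = 164.1070

164.1070


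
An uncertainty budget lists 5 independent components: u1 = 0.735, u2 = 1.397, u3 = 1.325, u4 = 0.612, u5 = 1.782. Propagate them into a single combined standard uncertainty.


uc = sqrt(0.735^2 + 1.397^2 + 1.325^2 + 0.612^2 + 1.782^2)
uc = sqrt(7.797527)
uc = 2.7924

2.7924


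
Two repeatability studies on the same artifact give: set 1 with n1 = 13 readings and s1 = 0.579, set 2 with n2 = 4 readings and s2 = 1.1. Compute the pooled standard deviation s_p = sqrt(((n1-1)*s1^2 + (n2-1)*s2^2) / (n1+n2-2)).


s_p = sqrt(((n1-1)*s1^2 + (n2-1)*s2^2) / (n1+n2-2))
numerator = (13-1)*0.579^2 + (4-1)*1.1^2 = 4.022892 + 3.63 = 7.652892
denominator = 13 + 4 - 2 = 15
s_p^2 = 7.652892 / 15 = 0.5101928
s_p = sqrt(0.5101928) = 0.7143

0.7143


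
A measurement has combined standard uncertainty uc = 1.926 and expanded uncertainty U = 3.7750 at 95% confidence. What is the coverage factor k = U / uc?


k = U / uc
k = 3.7750 / 1.926
k = 1.96

1.96


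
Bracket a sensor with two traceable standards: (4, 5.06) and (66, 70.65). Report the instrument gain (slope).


slope = (y2 - y1) / (x2 - x1)
= (70.65 - 5.06) / (66 - 4)
= 65.5900 / 62
= 1.0579

1.0579


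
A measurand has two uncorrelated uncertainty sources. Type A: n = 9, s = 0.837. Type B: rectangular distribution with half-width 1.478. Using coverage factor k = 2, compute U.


u_A = s / sqrt(n) = 0.837 / sqrt(9) = 0.279
u_B = half_width / sqrt(3) = 1.478 / sqrt(3) = 0.8533237
uc = sqrt(u_A^2 + u_B^2) = sqrt(0.279^2 + 0.8533237^2) = 0.89777633
U = k * uc = 2 * 0.89777633
U = 1.7956

1.7956


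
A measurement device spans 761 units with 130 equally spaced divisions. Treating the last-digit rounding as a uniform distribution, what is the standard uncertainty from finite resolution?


resolution = range / divisions
resolution = 761 / 130 = 5.8538462
u_res = resolution / (2*sqrt(3))
u_res = 5.8538462 / 3.4641016
u_res = 1.6899

1.6899


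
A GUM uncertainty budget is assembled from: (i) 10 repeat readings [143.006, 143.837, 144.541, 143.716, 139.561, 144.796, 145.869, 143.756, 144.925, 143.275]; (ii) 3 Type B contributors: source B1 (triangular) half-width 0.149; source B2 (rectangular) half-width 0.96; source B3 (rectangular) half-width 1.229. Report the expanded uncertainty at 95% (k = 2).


mean = (143.006 + 143.837 + 144.541 + 143.716 + 139.561 + 144.796 + 145.869 + 143.756 + 144.925 + 143.275) / 10 = 143.7282
s = sqrt(sum((x - mean)^2)/(n-1)) = 1.6971045
u_A = s / sqrt(n) = 1.6971045 / sqrt(10) = 0.53667156
u_B1 = 0.149 / sqrt(6) = 0.060828995
u_B2 = 0.96 / sqrt(3) = 0.55425626
u_B3 = 1.229 / sqrt(3) = 0.70956348
uc = sqrt(0.53667156^2 + 0.060828995^2 + 0.55425626^2 + 0.70956348^2) = 1.0499509
U = k * uc = 2 * 1.0499509
U = 2.0999

2.0999


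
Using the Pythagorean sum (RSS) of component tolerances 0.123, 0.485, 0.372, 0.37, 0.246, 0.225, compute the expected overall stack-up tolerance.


RSS = sqrt(0.123^2 + 0.485^2 + 0.372^2 + 0.37^2 + 0.246^2 + 0.225^2)
= sqrt(0.636779)
= 0.7980

0.7980


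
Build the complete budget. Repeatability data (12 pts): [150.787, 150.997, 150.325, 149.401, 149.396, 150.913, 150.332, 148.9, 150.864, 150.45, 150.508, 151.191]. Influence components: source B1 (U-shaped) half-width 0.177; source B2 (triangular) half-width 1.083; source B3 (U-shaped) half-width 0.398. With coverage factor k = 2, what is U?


mean = (150.787 + 150.997 + 150.325 + 149.401 + 149.396 + 150.913 + 150.332 + 148.9 + 150.864 + 150.45 + 150.508 + 151.191) / 12 = 150.3386667
s = sqrt(sum((x - mean)^2)/(n-1)) = 0.72898514
u_A = s / sqrt(n) = 0.72898514 / sqrt(12) = 0.21043988
u_B1 = 0.177 / sqrt(2) = 0.1251579
u_B2 = 1.083 / sqrt(6) = 0.4421329
u_B3 = 0.398 / sqrt(2) = 0.2814285
uc = sqrt(0.21043988^2 + 0.1251579^2 + 0.4421329^2 + 0.2814285^2) = 0.57847467
U = k * uc = 2 * 0.57847467
U = 1.1569

1.1569


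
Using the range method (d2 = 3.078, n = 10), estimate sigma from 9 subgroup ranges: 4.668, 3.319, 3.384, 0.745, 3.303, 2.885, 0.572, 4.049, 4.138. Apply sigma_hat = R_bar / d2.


R_bar = (4.668 + 3.319 + 3.384 + 0.745 + 3.303 + 2.885 + 0.572 + 4.049 + 4.138) / 9
R_bar = 27.063 / 9 = 3.007
sigma_hat = R_bar / d2 = 3.007 / 3.078 = 0.9769

0.9769


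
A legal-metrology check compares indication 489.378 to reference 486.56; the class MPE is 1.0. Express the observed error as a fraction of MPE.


e = indication - reference = 489.378 - 486.56 = 2.8180
|e| = 2.8180
ratio = |e| / MPE = 2.8180 / 1.0
ratio = 2.8180

2.8180


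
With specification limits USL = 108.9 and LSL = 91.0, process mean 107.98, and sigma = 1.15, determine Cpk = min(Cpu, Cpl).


Cpu = (USL - mean) / (3*sigma) = (108.9 - 107.98) / (3*1.15) = 0.2667
Cpl = (mean - LSL) / (3*sigma) = (107.98 - 91.0) / (3*1.15) = 4.9217
Cpk = min(Cpu, Cpl) = 0.2667

0.2667


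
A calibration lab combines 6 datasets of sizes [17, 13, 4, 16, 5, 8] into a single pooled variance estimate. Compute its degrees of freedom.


nu = sum_i (n_i - 1)
nu = ((17 - 1) + (13 - 1) + (4 - 1) + (16 - 1) + (5 - 1) + (8 - 1))
nu = 16 + 12 + 3 + 15 + 4 + 7
nu = 57

57


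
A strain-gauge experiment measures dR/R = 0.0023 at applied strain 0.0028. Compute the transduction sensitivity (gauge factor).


GF = (dR/R) / epsilon
= 0.0023 / 0.0028
= 0.8214

0.8214


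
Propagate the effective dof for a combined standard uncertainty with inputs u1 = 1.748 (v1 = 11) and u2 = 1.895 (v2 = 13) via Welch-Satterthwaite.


uc = sqrt(u1^2 + u2^2) = sqrt(1.748^2 + 1.895^2) = 2.5780863
v_eff = uc^4 / (u1^4/v1 + u2^4/v2)
= 2.5780863^4 / (1.748^4/11 + 1.895^4/13)
= 44.176347 / 1.8406953
v_eff = 23.9998

23.9998


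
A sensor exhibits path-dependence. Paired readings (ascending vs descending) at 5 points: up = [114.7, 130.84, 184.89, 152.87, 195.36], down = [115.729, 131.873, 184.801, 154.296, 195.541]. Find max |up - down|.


|114.7 - 115.729| = 1.0290
|130.84 - 131.873| = 1.0330
|184.89 - 184.801| = 0.0890
|152.87 - 154.296| = 1.4260
|195.36 - 195.541| = 0.1810
hysteresis = max(diffs) = 1.4260

1.4260


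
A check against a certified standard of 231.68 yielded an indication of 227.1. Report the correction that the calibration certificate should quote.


Correction = standard - reading
= 231.68 - 227.1
= 4.5800

4.5800


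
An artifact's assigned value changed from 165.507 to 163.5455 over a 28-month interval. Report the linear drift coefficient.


rate = (v2 - v1) / months
= (163.5455 - 165.507) / 28
= -1.9615 / 28
= -0.0701

-0.0701


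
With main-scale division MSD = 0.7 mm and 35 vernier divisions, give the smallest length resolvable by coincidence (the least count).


LC = MSD / n_div
= 0.7 / 35
= 0.0200

0.0200


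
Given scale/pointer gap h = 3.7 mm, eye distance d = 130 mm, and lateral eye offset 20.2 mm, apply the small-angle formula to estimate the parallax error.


error = h * offset / d
= 3.7 * 20.2 / 130
= 0.5749

0.5749


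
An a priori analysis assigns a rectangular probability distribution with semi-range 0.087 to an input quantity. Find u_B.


u_B = half_width / sqrt(3)
u_B = 0.087 / 1.7320508
u_B = 0.0502

0.0502


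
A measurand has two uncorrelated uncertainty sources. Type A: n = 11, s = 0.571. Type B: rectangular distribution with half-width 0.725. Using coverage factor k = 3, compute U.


u_A = s / sqrt(n) = 0.571 / sqrt(11) = 0.17216298
u_B = half_width / sqrt(3) = 0.725 / sqrt(3) = 0.41857895
uc = sqrt(u_A^2 + u_B^2) = sqrt(0.17216298^2 + 0.41857895^2) = 0.45260184
U = k * uc = 3 * 0.45260184
U = 1.3578

1.3578


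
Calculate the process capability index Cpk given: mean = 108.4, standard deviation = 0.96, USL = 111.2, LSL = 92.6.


Cpu = (USL - mean) / (3*sigma) = (111.2 - 108.4) / (3*0.96) = 0.9722
Cpl = (mean - LSL) / (3*sigma) = (108.4 - 92.6) / (3*0.96) = 5.4861
Cpk = min(Cpu, Cpl) = 0.9722

0.9722


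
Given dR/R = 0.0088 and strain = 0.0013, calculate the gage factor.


GF = (dR/R) / epsilon
= 0.0088 / 0.0013
= 6.7692

6.7692


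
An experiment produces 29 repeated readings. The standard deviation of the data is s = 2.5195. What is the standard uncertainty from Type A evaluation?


u_A = s / sqrt(n)
u_A = 2.5195 / sqrt(29)
u_A = 2.5195 / 5.3851648
u_A = 0.4679

0.4679


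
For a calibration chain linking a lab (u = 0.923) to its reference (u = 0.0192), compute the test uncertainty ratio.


TUR = u_lab / u_ref
= 0.923 / 0.0192
= 48.0729

48.0729


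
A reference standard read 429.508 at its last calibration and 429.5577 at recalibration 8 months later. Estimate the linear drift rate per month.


rate = (v2 - v1) / months
= (429.5577 - 429.508) / 8
= 0.0497 / 8
= 0.0062

0.0062


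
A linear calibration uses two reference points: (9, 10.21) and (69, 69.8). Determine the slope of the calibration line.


slope = (y2 - y1) / (x2 - x1)
= (69.8 - 10.21) / (69 - 9)
= 59.5900 / 60
= 0.9932

0.9932


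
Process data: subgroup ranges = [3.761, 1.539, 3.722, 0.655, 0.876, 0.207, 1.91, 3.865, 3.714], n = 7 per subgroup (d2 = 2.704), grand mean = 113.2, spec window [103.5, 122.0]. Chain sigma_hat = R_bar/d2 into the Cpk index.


R_bar = (3.761 + 1.539 + 3.722 + 0.655 + 0.876 + 0.207 + 1.91 + 3.865 + 3.714) / 9 = 2.2498889
sigma = R_bar / d2 = 2.2498889 / 2.704 = 0.8320595
Cp = (USL - LSL)/(6*sigma) = (122.0 - 103.5)/(6*0.8320595) = 3.7057
Cpu = (122.0 - 113.2)/(3*0.8320595) = 3.5254
Cpl = (113.2 - 103.5)/(3*0.8320595) = 3.8859
Cpk = min(Cpu, Cpl) = 3.5254

3.5254


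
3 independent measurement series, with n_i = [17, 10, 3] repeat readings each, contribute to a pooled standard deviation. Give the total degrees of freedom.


nu = sum_i (n_i - 1)
nu = ((17 - 1) + (10 - 1) + (3 - 1))
nu = 16 + 9 + 2
nu = 27

27


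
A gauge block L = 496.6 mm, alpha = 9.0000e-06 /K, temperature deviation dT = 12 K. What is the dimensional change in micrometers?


dL = L * alpha * dT
= 496.6 * 9.0000e-06 * 12
= 0.0536328 mm
dL_um = 0.0536328 * 1000 = 53.6328 um

53.6328


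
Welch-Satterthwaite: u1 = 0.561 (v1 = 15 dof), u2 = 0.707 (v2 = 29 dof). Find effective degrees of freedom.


uc = sqrt(u1^2 + u2^2) = sqrt(0.561^2 + 0.707^2) = 0.90253532
v_eff = uc^4 / (u1^4/v1 + u2^4/v2)
= 0.90253532^4 / (0.561^4/15 + 0.707^4/29)
= 0.66352429 / 0.015218771
v_eff = 43.5991

43.5991


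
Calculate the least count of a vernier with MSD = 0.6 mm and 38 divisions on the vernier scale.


LC = MSD / n_div
= 0.6 / 38
= 0.0158

0.0158


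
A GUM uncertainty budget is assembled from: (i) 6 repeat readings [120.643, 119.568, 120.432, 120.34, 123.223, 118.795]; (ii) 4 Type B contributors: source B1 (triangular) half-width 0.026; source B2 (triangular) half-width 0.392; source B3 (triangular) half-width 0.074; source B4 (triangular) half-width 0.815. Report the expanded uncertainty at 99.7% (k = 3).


mean = (120.643 + 119.568 + 120.432 + 120.34 + 123.223 + 118.795) / 6 = 120.5001667
s = sqrt(sum((x - mean)^2)/(n-1)) = 1.4994033
u_A = s / sqrt(n) = 1.4994033 / sqrt(6) = 0.61212883
u_B1 = 0.026 / sqrt(6) = 0.010614456
u_B2 = 0.392 / sqrt(6) = 0.16003333
u_B3 = 0.074 / sqrt(6) = 0.030210373
u_B4 = 0.815 / sqrt(6) = 0.33272236
uc = sqrt(0.61212883^2 + 0.010614456^2 + 0.16003333^2 + 0.030210373^2 + 0.33272236^2) = 0.71557101
U = k * uc = 3 * 0.71557101
U = 2.1467

2.1467


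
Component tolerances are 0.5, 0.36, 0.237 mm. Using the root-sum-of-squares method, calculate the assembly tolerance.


RSS = sqrt(0.5^2 + 0.36^2 + 0.237^2)
= sqrt(0.435769)
= 0.6601

0.6601


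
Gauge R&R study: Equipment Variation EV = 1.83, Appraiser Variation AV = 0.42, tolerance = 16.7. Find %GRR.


GRR = sqrt(EV^2 + AV^2) = sqrt(1.83^2 + 0.42^2) = 1.8775782
%GRR = GRR / tol * 100 = 1.8775782 / 16.7 * 100
%GRR = 11.2430

11.2430


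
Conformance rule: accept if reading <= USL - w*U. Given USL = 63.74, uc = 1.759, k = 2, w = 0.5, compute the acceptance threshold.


U = k * uc = 2 * 1.759 = 3.518
guard band g = w * U = 0.5 * 3.518 = 1.759
AL = USL - g = 63.74 - 1.759
AL = 61.9810

61.9810


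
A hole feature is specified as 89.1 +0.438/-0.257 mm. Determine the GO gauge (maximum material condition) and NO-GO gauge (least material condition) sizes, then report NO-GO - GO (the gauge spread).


GO = nominal - lower_tol (smallest hole = maximum material condition)
GO = 89.1 - 0.257 = 88.843
NO-GO = nominal + upper_tol (largest hole = least material condition)
NO-GO = 89.1 + 0.438 = 89.538
spread = NO-GO - GO = 89.538 - 88.843 = 0.6950

0.6950


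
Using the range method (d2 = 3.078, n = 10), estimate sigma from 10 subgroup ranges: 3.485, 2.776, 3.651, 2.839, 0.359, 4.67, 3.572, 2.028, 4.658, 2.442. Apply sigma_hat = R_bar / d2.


R_bar = (3.485 + 2.776 + 3.651 + 2.839 + 0.359 + 4.67 + 3.572 + 2.028 + 4.658 + 2.442) / 10
R_bar = 30.48 / 10 = 3.048
sigma_hat = R_bar / d2 = 3.048 / 3.078 = 0.9903

0.9903


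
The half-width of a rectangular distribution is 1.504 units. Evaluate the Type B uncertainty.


u_B = half_width / sqrt(3)
u_B = 1.504 / 1.7320508
u_B = 0.8683

0.8683


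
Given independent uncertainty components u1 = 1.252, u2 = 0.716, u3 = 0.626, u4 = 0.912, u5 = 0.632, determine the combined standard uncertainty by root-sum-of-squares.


uc = sqrt(1.252^2 + 0.716^2 + 0.626^2 + 0.912^2 + 0.632^2)
uc = sqrt(3.703204)
uc = 1.9244

1.9244


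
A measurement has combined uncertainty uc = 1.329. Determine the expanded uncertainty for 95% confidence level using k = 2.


U = k * uc
U = 2 * 1.329
U = 2.6580

2.6580


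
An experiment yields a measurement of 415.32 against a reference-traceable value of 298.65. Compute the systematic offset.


Systematic error = measured - true
= 415.32 - 298.65
= 116.6700

116.6700


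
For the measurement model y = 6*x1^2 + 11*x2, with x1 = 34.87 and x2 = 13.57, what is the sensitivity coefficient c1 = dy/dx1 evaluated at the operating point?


y = 6*x1^2 + 11*x2
dy/dx1 = 2*6*x1
Evaluate at x1 = 34.87: c1 = 12 * 34.87
c1 = 418.4400

418.4400


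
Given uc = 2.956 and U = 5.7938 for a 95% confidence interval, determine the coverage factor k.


k = U / uc
k = 5.7938 / 2.956
k = 1.96

1.96


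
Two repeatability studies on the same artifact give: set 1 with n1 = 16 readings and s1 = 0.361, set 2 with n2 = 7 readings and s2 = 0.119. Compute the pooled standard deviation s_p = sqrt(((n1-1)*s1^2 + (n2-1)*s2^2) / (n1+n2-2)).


s_p = sqrt(((n1-1)*s1^2 + (n2-1)*s2^2) / (n1+n2-2))
numerator = (16-1)*0.361^2 + (7-1)*0.119^2 = 1.954815 + 0.084966 = 2.039781
denominator = 16 + 7 - 2 = 21
s_p^2 = 2.039781 / 21 = 0.097132429
s_p = sqrt(0.097132429) = 0.3117

0.3117


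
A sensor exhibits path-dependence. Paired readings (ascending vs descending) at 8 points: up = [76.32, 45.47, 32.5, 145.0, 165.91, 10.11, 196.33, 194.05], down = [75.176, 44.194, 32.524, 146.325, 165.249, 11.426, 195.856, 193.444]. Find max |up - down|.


|76.32 - 75.176| = 1.1440
|45.47 - 44.194| = 1.2760
|32.5 - 32.524| = 0.0240
|145.0 - 146.325| = 1.3250
|165.91 - 165.249| = 0.6610
|10.11 - 11.426| = 1.3160
|196.33 - 195.856| = 0.4740
|194.05 - 193.444| = 0.6060
hysteresis = max(diffs) = 1.3250

1.3250


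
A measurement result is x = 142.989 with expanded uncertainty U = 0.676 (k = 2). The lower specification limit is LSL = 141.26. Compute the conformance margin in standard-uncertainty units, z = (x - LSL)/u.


u = U / k = 0.676 / 2 = 0.338
margin = |LSL - x| = |141.26 - 142.989| = 1.729
z = margin / u = 1.729 / 0.338
z = 5.1154

5.1154


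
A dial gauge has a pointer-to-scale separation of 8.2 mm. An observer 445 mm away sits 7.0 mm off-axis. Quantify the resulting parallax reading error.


error = h * offset / d
= 8.2 * 7.0 / 445
= 0.1290

0.1290


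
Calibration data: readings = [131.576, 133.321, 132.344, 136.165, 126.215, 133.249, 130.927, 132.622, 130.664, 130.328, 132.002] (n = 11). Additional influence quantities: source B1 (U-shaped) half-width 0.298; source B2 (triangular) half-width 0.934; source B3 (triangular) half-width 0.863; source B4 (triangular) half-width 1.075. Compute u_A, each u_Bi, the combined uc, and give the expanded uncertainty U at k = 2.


mean = (131.576 + 133.321 + 132.344 + 136.165 + 126.215 + 133.249 + 130.927 + 132.622 + 130.664 + 130.328 + 132.002) / 11 = 131.7648182
s = sqrt(sum((x - mean)^2)/(n-1)) = 2.4479968
u_A = s / sqrt(n) = 2.4479968 / sqrt(11) = 0.73809881
u_B1 = 0.298 / sqrt(2) = 0.21071782
u_B2 = 0.934 / sqrt(6) = 0.3813039
u_B3 = 0.863 / sqrt(6) = 0.35231827
u_B4 = 1.075 / sqrt(6) = 0.43886691
uc = sqrt(0.73809881^2 + 0.21071782^2 + 0.3813039^2 + 0.35231827^2 + 0.43886691^2) = 1.0253374
U = k * uc = 2 * 1.0253374
U = 2.0507

2.0507


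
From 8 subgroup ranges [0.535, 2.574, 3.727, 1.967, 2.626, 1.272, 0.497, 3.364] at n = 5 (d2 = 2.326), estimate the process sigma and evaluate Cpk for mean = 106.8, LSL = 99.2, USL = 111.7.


R_bar = (0.535 + 2.574 + 3.727 + 1.967 + 2.626 + 1.272 + 0.497 + 3.364) / 8 = 2.07025
sigma = R_bar / d2 = 2.07025 / 2.326 = 0.89004729
Cp = (USL - LSL)/(6*sigma) = (111.7 - 99.2)/(6*0.89004729) = 2.3407
Cpu = (111.7 - 106.8)/(3*0.89004729) = 1.8351
Cpl = (106.8 - 99.2)/(3*0.89004729) = 2.8463
Cpk = min(Cpu, Cpl) = 1.8351

1.8351


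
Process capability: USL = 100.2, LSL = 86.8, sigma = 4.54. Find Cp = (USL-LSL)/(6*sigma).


Cp = (USL - LSL) / (6 * sigma)
= (100.2 - 86.8) / (6 * 4.54)
= 13.4000 / 27.2400
= 0.4919

0.4919


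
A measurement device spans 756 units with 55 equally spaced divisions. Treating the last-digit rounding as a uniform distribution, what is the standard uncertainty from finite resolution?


resolution = range / divisions
resolution = 756 / 55 = 13.745455
u_res = resolution / (2*sqrt(3))
u_res = 13.745455 / 3.4641016
u_res = 3.9680

3.9680


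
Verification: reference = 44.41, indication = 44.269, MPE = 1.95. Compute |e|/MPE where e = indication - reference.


e = indication - reference = 44.269 - 44.41 = -0.1410
|e| = 0.1410
ratio = |e| / MPE = 0.1410 / 1.95
ratio = 0.0723

0.0723


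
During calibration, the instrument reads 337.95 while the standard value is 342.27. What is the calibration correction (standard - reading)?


Correction = standard - reading
= 342.27 - 337.95
= 4.3200

4.3200


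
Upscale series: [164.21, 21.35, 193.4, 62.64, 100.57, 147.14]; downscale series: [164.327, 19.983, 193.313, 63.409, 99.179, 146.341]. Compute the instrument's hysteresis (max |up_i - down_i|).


|164.21 - 164.327| = 0.1170
|21.35 - 19.983| = 1.3670
|193.4 - 193.313| = 0.0870
|62.64 - 63.409| = 0.7690
|100.57 - 99.179| = 1.3910
|147.14 - 146.341| = 0.7990
hysteresis = max(diffs) = 1.3910

1.3910


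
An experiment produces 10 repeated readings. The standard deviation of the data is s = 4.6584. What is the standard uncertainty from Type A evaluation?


u_A = s / sqrt(n)
u_A = 4.6584 / sqrt(10)
u_A = 4.6584 / 3.1622777
u_A = 1.4731

1.4731


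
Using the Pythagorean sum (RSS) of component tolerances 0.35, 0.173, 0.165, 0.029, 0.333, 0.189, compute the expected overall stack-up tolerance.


RSS = sqrt(0.35^2 + 0.173^2 + 0.165^2 + 0.029^2 + 0.333^2 + 0.189^2)
= sqrt(0.327105)
= 0.5719

0.5719


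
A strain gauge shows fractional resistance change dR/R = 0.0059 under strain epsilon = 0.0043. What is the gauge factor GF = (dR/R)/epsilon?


GF = (dR/R) / epsilon
= 0.0059 / 0.0043
= 1.3721

1.3721


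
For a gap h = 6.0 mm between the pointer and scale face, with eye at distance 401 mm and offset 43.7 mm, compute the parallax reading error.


error = h * offset / d
= 6.0 * 43.7 / 401
= 0.6539

0.6539


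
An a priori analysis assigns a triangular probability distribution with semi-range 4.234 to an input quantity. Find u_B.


u_B = half_width / sqrt(6)
u_B = 4.234 / 2.4494897
u_B = 1.7285

1.7285


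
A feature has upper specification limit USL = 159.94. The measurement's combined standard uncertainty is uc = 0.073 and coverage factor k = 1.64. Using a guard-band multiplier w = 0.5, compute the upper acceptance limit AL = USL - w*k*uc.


U = k * uc = 1.64 * 0.073 = 0.11972
guard band g = w * U = 0.5 * 0.11972 = 0.05986
AL = USL - g = 159.94 - 0.05986
AL = 159.8801

159.8801


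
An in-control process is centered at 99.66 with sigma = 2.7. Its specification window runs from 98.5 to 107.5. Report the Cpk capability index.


Cpu = (USL - mean) / (3*sigma) = (107.5 - 99.66) / (3*2.7) = 0.9679
Cpl = (mean - LSL) / (3*sigma) = (99.66 - 98.5) / (3*2.7) = 0.1432
Cpk = min(Cpu, Cpl) = 0.1432

0.1432


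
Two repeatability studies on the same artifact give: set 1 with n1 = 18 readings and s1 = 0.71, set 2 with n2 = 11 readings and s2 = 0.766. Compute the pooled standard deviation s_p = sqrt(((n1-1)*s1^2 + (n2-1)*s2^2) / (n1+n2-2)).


s_p = sqrt(((n1-1)*s1^2 + (n2-1)*s2^2) / (n1+n2-2))
numerator = (18-1)*0.71^2 + (11-1)*0.766^2 = 8.5697 + 5.86756 = 14.43726
denominator = 18 + 11 - 2 = 27
s_p^2 = 14.43726 / 27 = 0.53471333
s_p = sqrt(0.53471333) = 0.7312

0.7312


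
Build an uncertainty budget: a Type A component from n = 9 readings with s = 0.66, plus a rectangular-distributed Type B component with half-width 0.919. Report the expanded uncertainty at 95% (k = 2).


u_A = s / sqrt(n) = 0.66 / sqrt(9) = 0.22
u_B = half_width / sqrt(3) = 0.919 / sqrt(3) = 0.5305849
uc = sqrt(u_A^2 + u_B^2) = sqrt(0.22^2 + 0.5305849^2) = 0.57438692
U = k * uc = 2 * 0.57438692
U = 1.1488

1.1488


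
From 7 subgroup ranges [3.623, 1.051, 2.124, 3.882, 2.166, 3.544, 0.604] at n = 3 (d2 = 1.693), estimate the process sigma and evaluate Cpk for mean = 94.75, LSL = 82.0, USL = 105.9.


R_bar = (3.623 + 1.051 + 2.124 + 3.882 + 2.166 + 3.544 + 0.604) / 7 = 2.4277143
sigma = R_bar / d2 = 2.4277143 / 1.693 = 1.4339718
Cp = (USL - LSL)/(6*sigma) = (105.9 - 82.0)/(6*1.4339718) = 2.7778
Cpu = (105.9 - 94.75)/(3*1.4339718) = 2.5919
Cpl = (94.75 - 82.0)/(3*1.4339718) = 2.9638
Cpk = min(Cpu, Cpl) = 2.5919

2.5919


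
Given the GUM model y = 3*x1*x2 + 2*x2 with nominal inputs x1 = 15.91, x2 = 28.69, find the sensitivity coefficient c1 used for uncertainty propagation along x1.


y = 3*x1*x2 + 2*x2
dy/dx1 = 3*x2
Evaluate at x2 = 28.69: c1 = 3 * 28.69
c1 = 86.0700

86.0700


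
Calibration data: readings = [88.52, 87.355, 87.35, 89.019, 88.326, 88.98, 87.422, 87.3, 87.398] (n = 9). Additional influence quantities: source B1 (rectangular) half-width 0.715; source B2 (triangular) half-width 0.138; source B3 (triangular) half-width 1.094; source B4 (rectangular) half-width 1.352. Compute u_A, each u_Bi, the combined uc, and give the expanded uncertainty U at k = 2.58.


mean = (88.52 + 87.355 + 87.35 + 89.019 + 88.326 + 88.98 + 87.422 + 87.3 + 87.398) / 9 = 87.96333333
s = sqrt(sum((x - mean)^2)/(n-1)) = 0.74063739
u_A = s / sqrt(n) = 0.74063739 / sqrt(9) = 0.24687913
u_B1 = 0.715 / sqrt(3) = 0.41280544
u_B2 = 0.138 / sqrt(6) = 0.056338264
u_B3 = 1.094 / sqrt(6) = 0.44662363
u_B4 = 1.352 / sqrt(3) = 0.78057756
uc = sqrt(0.24687913^2 + 0.41280544^2 + 0.056338264^2 + 0.44662363^2 + 0.78057756^2) = 1.0214233
U = k * uc = 2.58 * 1.0214233
U = 2.6353

2.6353


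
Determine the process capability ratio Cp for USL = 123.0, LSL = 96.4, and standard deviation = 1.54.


Cp = (USL - LSL) / (6 * sigma)
= (123.0 - 96.4) / (6 * 1.54)
= 26.6000 / 9.2400
= 2.8788

2.8788


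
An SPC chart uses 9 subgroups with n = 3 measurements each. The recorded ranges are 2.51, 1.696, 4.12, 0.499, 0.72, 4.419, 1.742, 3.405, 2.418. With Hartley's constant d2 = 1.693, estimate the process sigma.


R_bar = (2.51 + 1.696 + 4.12 + 0.499 + 0.72 + 4.419 + 1.742 + 3.405 + 2.418) / 9
R_bar = 21.529 / 9 = 2.3921111
sigma_hat = R_bar / d2 = 2.3921111 / 1.693 = 1.4129

1.4129


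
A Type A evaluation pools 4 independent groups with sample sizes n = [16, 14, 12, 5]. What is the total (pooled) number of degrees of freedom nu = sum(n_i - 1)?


nu = sum_i (n_i - 1)
nu = ((16 - 1) + (14 - 1) + (12 - 1) + (5 - 1))
nu = 15 + 13 + 11 + 4
nu = 43

43


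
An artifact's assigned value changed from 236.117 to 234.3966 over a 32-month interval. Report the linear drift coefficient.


rate = (v2 - v1) / months
= (234.3966 - 236.117) / 32
= -1.7204 / 32
= -0.0538

-0.0538


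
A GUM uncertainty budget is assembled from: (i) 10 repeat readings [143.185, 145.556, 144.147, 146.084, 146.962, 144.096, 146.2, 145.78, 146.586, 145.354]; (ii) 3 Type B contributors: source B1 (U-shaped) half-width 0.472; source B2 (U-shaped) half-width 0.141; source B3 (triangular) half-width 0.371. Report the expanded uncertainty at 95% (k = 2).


mean = (143.185 + 145.556 + 144.147 + 146.084 + 146.962 + 144.096 + 146.2 + 145.78 + 146.586 + 145.354) / 10 = 145.395
s = sqrt(sum((x - mean)^2)/(n-1)) = 1.2157096
u_A = s / sqrt(n) = 1.2157096 / sqrt(10) = 0.38444113
u_B1 = 0.472 / sqrt(2) = 0.3337544
u_B2 = 0.141 / sqrt(2) = 0.099702056
u_B3 = 0.371 / sqrt(6) = 0.15146012
uc = sqrt(0.38444113^2 + 0.3337544^2 + 0.099702056^2 + 0.15146012^2) = 0.54043284
U = k * uc = 2 * 0.54043284
U = 1.0809

1.0809


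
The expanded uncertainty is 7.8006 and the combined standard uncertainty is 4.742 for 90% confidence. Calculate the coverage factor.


k = U / uc
k = 7.8006 / 4.742
k = 1.645

1.645


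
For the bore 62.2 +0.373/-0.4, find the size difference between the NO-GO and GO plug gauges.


GO = nominal - lower_tol (smallest hole = maximum material condition)
GO = 62.2 - 0.4 = 61.8
NO-GO = nominal + upper_tol (largest hole = least material condition)
NO-GO = 62.2 + 0.373 = 62.573
spread = NO-GO - GO = 62.573 - 61.8 = 0.7730

0.7730


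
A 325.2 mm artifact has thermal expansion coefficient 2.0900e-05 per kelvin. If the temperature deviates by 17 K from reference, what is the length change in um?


dL = L * alpha * dT
= 325.2 * 2.0900e-05 * 17
= 0.1155436 mm
dL_um = 0.1155436 * 1000 = 115.5436 um

115.5436


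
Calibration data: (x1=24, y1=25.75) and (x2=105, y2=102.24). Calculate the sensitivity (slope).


slope = (y2 - y1) / (x2 - x1)
= (102.24 - 25.75) / (105 - 24)
= 76.4900 / 81
= 0.9443

0.9443


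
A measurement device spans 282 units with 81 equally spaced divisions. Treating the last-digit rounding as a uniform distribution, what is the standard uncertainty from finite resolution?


resolution = range / divisions
resolution = 282 / 81 = 3.4814815
u_res = resolution / (2*sqrt(3))
u_res = 3.4814815 / 3.4641016
u_res = 1.0050

1.0050


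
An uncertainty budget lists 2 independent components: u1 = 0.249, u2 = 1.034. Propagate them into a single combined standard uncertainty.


uc = sqrt(0.249^2 + 1.034^2)
uc = sqrt(1.131157)
uc = 1.0636

1.0636


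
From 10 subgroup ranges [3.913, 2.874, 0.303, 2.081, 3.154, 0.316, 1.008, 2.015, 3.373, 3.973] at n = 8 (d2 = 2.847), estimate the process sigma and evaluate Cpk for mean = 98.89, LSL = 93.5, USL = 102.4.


R_bar = (3.913 + 2.874 + 0.303 + 2.081 + 3.154 + 0.316 + 1.008 + 2.015 + 3.373 + 3.973) / 10 = 2.301
sigma = R_bar / d2 = 2.301 / 2.847 = 0.80821918
Cp = (USL - LSL)/(6*sigma) = (102.4 - 93.5)/(6*0.80821918) = 1.8353
Cpu = (102.4 - 98.89)/(3*0.80821918) = 1.4476
Cpl = (98.89 - 93.5)/(3*0.80821918) = 2.2230
Cpk = min(Cpu, Cpl) = 1.4476

1.4476


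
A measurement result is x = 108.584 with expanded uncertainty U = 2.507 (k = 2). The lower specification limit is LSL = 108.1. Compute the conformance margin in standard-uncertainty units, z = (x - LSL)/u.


u = U / k = 2.507 / 2 = 1.2535
margin = |LSL - x| = |108.1 - 108.584| = 0.484
z = margin / u = 0.484 / 1.2535
z = 0.3861

0.3861


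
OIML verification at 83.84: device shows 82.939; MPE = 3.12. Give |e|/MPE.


e = indication - reference = 82.939 - 83.84 = -0.9010
|e| = 0.9010
ratio = |e| / MPE = 0.9010 / 3.12
ratio = 0.2888

0.2888


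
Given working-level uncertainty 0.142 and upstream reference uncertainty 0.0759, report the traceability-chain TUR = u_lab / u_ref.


TUR = u_lab / u_ref
= 0.142 / 0.0759
= 1.8709

1.8709


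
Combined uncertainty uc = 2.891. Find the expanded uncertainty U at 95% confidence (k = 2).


U = k * uc
U = 2 * 2.891
U = 5.7820

5.7820


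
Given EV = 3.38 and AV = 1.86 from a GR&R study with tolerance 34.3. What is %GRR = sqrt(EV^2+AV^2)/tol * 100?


GRR = sqrt(EV^2 + AV^2) = sqrt(3.38^2 + 1.86^2) = 3.8579787
%GRR = GRR / tol * 100 = 3.8579787 / 34.3 * 100
%GRR = 11.2478

11.2478


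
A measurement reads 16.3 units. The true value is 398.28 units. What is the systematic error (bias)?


Systematic error = measured - true
= 16.3 - 398.28
= -381.9800

-381.9800


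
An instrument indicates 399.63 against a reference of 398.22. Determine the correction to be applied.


Correction = standard - reading
= 398.22 - 399.63
= -1.4100

-1.4100


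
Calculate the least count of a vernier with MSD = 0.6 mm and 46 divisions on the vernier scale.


LC = MSD / n_div
= 0.6 / 46
= 0.0130

0.0130


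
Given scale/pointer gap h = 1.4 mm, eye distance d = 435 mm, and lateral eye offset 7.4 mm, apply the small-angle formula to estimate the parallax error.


error = h * offset / d
= 1.4 * 7.4 / 435
= 0.0238

0.0238


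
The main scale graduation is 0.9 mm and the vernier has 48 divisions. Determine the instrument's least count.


LC = MSD / n_div
= 0.9 / 48
= 0.0187

0.0187


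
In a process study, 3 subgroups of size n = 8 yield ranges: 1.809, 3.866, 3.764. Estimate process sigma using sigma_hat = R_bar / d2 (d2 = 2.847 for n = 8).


R_bar = (1.809 + 3.866 + 3.764) / 3
R_bar = 9.439 / 3 = 3.1463333
sigma_hat = R_bar / d2 = 3.1463333 / 2.847 = 1.1051

1.1051


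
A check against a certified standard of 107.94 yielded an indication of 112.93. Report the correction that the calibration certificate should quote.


Correction = standard - reading
= 107.94 - 112.93
= -4.9900

-4.9900


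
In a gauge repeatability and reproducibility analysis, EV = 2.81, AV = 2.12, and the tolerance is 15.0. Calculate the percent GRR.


GRR = sqrt(EV^2 + AV^2) = sqrt(2.81^2 + 2.12^2) = 3.5200142
%GRR = GRR / tol * 100 = 3.5200142 / 15.0 * 100
%GRR = 23.4668

23.4668


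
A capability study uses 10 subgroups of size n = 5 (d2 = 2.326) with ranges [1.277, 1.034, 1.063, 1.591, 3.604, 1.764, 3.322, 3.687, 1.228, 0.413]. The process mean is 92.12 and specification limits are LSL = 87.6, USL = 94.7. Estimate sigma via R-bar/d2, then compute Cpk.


R_bar = (1.277 + 1.034 + 1.063 + 1.591 + 3.604 + 1.764 + 3.322 + 3.687 + 1.228 + 0.413) / 10 = 1.8983
sigma = R_bar / d2 = 1.8983 / 2.326 = 0.8161221
Cp = (USL - LSL)/(6*sigma) = (94.7 - 87.6)/(6*0.8161221) = 1.4499
Cpu = (94.7 - 92.12)/(3*0.8161221) = 1.0538
Cpl = (92.12 - 87.6)/(3*0.8161221) = 1.8461
Cpk = min(Cpu, Cpl) = 1.0538

1.0538


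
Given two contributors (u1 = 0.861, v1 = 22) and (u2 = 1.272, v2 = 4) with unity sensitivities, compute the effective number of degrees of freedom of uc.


uc = sqrt(u1^2 + u2^2) = sqrt(0.861^2 + 1.272^2) = 1.5360029
v_eff = uc^4 / (u1^4/v1 + u2^4/v2)
= 1.5360029^4 / (0.861^4/22 + 1.272^4/4)
= 5.5663197 / 0.67944791
v_eff = 8.1924

8.1924


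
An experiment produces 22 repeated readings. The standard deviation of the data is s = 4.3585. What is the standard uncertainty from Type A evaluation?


u_A = s / sqrt(n)
u_A = 4.3585 / sqrt(22)
u_A = 4.3585 / 4.6904158
u_A = 0.9292

0.9292


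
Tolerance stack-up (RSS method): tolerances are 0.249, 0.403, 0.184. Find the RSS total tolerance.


RSS = sqrt(0.249^2 + 0.403^2 + 0.184^2)
= sqrt(0.258266)
= 0.5082

0.5082


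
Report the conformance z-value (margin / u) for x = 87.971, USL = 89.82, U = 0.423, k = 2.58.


u = U / k = 0.423 / 2.58 = 0.16395349
margin = |USL - x| = |89.82 - 87.971| = 1.849
z = margin / u = 1.849 / 0.16395349
z = 11.2776

11.2776


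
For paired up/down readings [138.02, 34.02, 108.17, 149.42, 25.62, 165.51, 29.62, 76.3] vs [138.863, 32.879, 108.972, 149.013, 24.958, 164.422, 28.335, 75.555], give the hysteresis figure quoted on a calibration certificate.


|138.02 - 138.863| = 0.8430
|34.02 - 32.879| = 1.1410
|108.17 - 108.972| = 0.8020
|149.42 - 149.013| = 0.4070
|25.62 - 24.958| = 0.6620
|165.51 - 164.422| = 1.0880
|29.62 - 28.335| = 1.2850
|76.3 - 75.555| = 0.7450
hysteresis = max(diffs) = 1.2850

1.2850


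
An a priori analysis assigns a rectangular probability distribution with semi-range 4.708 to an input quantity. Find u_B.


u_B = half_width / sqrt(3)
u_B = 4.708 / 1.7320508
u_B = 2.7182

2.7182


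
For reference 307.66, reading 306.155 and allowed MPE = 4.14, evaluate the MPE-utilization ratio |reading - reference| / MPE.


e = indication - reference = 306.155 - 307.66 = -1.5050
|e| = 1.5050
ratio = |e| / MPE = 1.5050 / 4.14
ratio = 0.3635

0.3635


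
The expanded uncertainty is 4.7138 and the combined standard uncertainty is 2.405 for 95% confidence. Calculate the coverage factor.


k = U / uc
k = 4.7138 / 2.405
k = 1.96

1.96


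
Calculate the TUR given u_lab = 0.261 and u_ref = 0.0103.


TUR = u_lab / u_ref
= 0.261 / 0.0103
= 25.3398

25.3398


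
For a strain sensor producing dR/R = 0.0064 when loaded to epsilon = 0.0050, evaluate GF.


GF = (dR/R) / epsilon
= 0.0064 / 0.0050
= 1.2800

1.2800


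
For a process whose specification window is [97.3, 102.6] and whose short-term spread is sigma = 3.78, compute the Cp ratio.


Cp = (USL - LSL) / (6 * sigma)
= (102.6 - 97.3) / (6 * 3.78)
= 5.3000 / 22.6800
= 0.2337

0.2337


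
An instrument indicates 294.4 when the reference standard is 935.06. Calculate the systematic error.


Systematic error = measured - true
= 294.4 - 935.06
= -640.6600

-640.6600


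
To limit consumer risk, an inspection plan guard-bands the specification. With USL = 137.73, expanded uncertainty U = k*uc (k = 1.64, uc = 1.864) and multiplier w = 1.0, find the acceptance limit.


U = k * uc = 1.64 * 1.864 = 3.05696
guard band g = w * U = 1.0 * 3.05696 = 3.05696
AL = USL - g = 137.73 - 3.05696
AL = 134.6730

134.6730


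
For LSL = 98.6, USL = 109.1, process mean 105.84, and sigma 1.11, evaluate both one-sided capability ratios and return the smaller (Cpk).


Cpu = (USL - mean) / (3*sigma) = (109.1 - 105.84) / (3*1.11) = 0.9790
Cpl = (mean - LSL) / (3*sigma) = (105.84 - 98.6) / (3*1.11) = 2.1742
Cpk = min(Cpu, Cpl) = 0.9790

0.9790


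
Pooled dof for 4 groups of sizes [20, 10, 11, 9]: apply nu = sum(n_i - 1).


nu = sum_i (n_i - 1)
nu = ((20 - 1) + (10 - 1) + (11 - 1) + (9 - 1))
nu = 19 + 9 + 10 + 8
nu = 46

46


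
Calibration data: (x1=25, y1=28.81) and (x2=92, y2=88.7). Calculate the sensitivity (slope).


slope = (y2 - y1) / (x2 - x1)
= (88.7 - 28.81) / (92 - 25)
= 59.8900 / 67
= 0.8939

0.8939
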